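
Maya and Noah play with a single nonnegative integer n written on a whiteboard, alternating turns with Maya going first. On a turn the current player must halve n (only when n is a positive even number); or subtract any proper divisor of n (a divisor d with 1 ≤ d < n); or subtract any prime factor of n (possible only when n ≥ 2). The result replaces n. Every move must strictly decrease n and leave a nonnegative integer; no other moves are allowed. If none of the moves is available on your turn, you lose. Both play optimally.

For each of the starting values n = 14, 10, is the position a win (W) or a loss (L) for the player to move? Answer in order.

14: L, 10: W

Use the standard recursion: the mover loses at a terminal position; elsewhere, the mover wins exactly when some move hands the opponent an L position.
n=0: no move → L
n=1: no move → L
n=2: W (go to 0, an L position)
n=3: W (go to 0, an L position)
n=4: L (options 2(W), 3(W) are all W)
n=5: W (go to 0, an L position)
n=6: W (go to 4, an L position)
n=7: W (go to 0, an L position)
n=8: W (go to 4, an L position)
n=9: L (options 6(W), 8(W) are all W)
n=10: W (go to 9, an L position)
n=11: W (go to 0, an L position)
n=12: W (go to 9, an L position)
n=13: W (go to 0, an L position)
n=14: L (options 7(W), 12(W), 13(W) are all W)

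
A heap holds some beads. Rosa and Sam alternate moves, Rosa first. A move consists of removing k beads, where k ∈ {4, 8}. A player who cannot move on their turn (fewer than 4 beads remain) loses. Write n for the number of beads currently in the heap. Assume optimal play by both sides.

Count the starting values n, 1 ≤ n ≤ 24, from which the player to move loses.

Build the W/L table. Terminal = L. A non-terminal position is W if it has a move to some L; otherwise it is L.
n=0: no move → L
n=1: no move → L
n=2: no move → L
n=3: no move → L
n=4: can move to 0, which is L ⇒ W
n=5: can move to 1, which is L ⇒ W
n=6: can move to 2, which is L ⇒ W
n=7: can move to 3, which is L ⇒ W
n=8: can move to 0, which is L ⇒ W
n=9: can move to 1, which is L ⇒ W
n=10: can move to 2, which is L ⇒ W
n=11: can move to 3, which is L ⇒ W
n=12: moves to 8(W), 4(W); every one is W ⇒ L
n=13: moves to 9(W), 5(W); every one is W ⇒ L
n=14: moves to 10(W), 6(W); every one is W ⇒ L
n=15: moves to 11(W), 7(W); every one is W ⇒ L
n=16: can move to 12, which is L ⇒ W
n=17: can move to 13, which is L ⇒ W
n=18: can move to 14, which is L ⇒ W
n=19: can move to 15, which is L ⇒ W
n=20: can move to 12, which is L ⇒ W
n=21: can move to 13, which is L ⇒ W
n=22: can move to 14, which is L ⇒ W
n=23: can move to 15, which is L ⇒ W
n=24: moves to 20(W), 16(W); every one is W ⇒ L
L entries with 1 ≤ n ≤ 24 (n=0 is outside the asked range and is not counted): n = 1, 2, 3, 12, 13, 14, 15, 24; that makes 8.

8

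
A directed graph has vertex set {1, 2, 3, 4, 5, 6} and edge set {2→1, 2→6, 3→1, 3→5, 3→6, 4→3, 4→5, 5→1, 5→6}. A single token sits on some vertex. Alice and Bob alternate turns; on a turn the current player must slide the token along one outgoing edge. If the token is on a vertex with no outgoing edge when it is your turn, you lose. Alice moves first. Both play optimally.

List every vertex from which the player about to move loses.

Use the standard recursion: the mover loses at a terminal position; elsewhere, the mover wins exactly when some move hands the opponent an L position.
Every edge goes from a vertex to one that appears earlier in the order 1, 6, 5, 3, 4, 2, so processing vertices in that order labels each vertex after all of its successors.
1: no outgoing edge → L
6: no outgoing edge → L
5: W (go to 6, an L position)
3: W (go to 6, an L position)
4: L (options 3(W), 5(W) are all W)
2: W (go to 6, an L position)
Reading off the rows marked L gives the requested list; there are 3 such vertices.

1, 4, 6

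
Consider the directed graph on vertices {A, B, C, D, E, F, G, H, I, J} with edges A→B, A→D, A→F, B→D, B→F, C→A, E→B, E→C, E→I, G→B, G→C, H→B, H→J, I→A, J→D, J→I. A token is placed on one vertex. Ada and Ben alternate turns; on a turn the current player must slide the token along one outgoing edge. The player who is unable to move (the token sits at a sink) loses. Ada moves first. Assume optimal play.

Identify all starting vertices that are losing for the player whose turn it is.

C, D, F, H, I

Work bottom-up. With no move the player to move loses. Otherwise the position is W if at least one move leads to an L position for the opponent, and L if every move leads to a W.
Every edge goes from a vertex to one that appears earlier in the order D, F, B, A, I, C, J, H, G, E, so processing vertices in that order labels each vertex after all of its successors.
D: no outgoing edge → L
F: no outgoing edge → L
B: reaches L-position F → W
A: reaches L-position F → W
I: only reaches A(W), which is W → L
C: only reaches A(W), which is W → L
J: reaches L-position I → W
H: only reaches J(W), B(W), all W → L
G: reaches L-position C → W
E: reaches L-position C → W
Reading off the rows marked L gives the requested list; there are 5 such vertices.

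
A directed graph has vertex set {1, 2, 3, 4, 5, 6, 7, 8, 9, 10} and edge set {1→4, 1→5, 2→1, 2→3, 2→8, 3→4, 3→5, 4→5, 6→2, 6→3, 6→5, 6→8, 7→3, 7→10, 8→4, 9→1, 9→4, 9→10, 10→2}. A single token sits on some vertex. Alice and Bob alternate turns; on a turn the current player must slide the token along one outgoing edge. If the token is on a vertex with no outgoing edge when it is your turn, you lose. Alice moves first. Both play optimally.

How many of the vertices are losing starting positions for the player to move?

Label each position W (a win for the player to move) or L (a loss). A position with no legal move is L; any other position is W exactly when some move reaches an L, and L when every move reaches a W.
Every edge goes from a vertex to one that appears earlier in the order 5, 4, 1, 8, 3, 2, 6, 10, 9, 7, so processing vertices in that order labels each vertex after all of its successors.
5: no outgoing edge → L
4: W (go to 5, an L position)
1: W (go to 5, an L position)
8: L (sole option 4(W) is W)
3: W (go to 5, an L position)
2: W (go to 8, an L position)
6: W (go to 8, an L position)
10: L (sole option 2(W) is W)
9: W (go to 10, an L position)
7: W (go to 10, an L position)
The L vertices are 5, 8, 10; that is 3 in all.

3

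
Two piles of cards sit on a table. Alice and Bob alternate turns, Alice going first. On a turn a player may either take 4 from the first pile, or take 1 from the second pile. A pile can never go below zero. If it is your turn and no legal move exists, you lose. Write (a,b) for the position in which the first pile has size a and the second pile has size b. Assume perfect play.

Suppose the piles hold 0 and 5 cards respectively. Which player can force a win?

Positions with no move are L. A position that does have a move is losing for the player to move precisely when every available move leads to a winning position for the opponent. Fill in the labels:
No move ever increases a pile, so every position that can arise here has a ≤ 0 and b ≤ 5; it is enough to label the cells with 0 ≤ a ≤ 0 and 0 ≤ b ≤ 5.
Every move lowers a or b (never raises either), so fill the grid row by row in increasing a, and left to right within a row: each cell's successors are then already labelled.
      b=0  b=1  b=2  b=3  b=4  b=5
a=0:    L    W    L    W    L    W
Cells with no legal move (terminal, hence L): (0,0).
The remaining L cells, each justified by listing all of its moves:
(0,2): only reaches (0,1)(W), which is W → L
(0,4): only reaches (0,3)(W), which is W → L
Every other cell has at least one move into one of the L cells above, so it is W.
From (0,5) Alice can move to (0,4), reaching an L position.

Alice wins.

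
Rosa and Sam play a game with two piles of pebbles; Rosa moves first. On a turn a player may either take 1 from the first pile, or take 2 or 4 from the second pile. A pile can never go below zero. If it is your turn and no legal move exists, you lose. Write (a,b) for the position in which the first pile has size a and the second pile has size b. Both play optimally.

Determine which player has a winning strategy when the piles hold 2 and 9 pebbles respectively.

Classify positions by backward induction: terminal positions (no move available) are L. From any other position, the mover wins iff some move reaches an L.
No move ever increases a pile, so every position that can arise here has a ≤ 2 and b ≤ 9; it is enough to label the cells with 0 ≤ a ≤ 2 and 0 ≤ b ≤ 9.
Every move lowers a or b (never raises either), so fill the grid row by row in increasing a, and left to right within a row: each cell's successors are then already labelled.
      b=0  b=1  b=2  b=3  b=4  b=5  b=6  b=7  b=8  b=9
a=0:    L    L    W    W    W    W    L    L    W    W
a=1:    W    W    L    L    W    W    W    W    L    L
a=2:    L    L    W    W    W    W    L    L    W    W
Cells with no legal move (terminal, hence L): (0,0), (0,1).
The remaining L cells, each justified by listing all of its moves:
(0,6): only reaches (0,4)(W), (0,2)(W), all W → L
(0,7): only reaches (0,5)(W), (0,3)(W), all W → L
(1,2): only reaches (0,2)(W), (1,0)(W), all W → L
(1,3): only reaches (0,3)(W), (1,1)(W), all W → L
(1,8): only reaches (0,8)(W), (1,6)(W), (1,4)(W), all W → L
(1,9): only reaches (0,9)(W), (1,7)(W), (1,5)(W), all W → L
(2,0): only reaches (1,0)(W), which is W → L
(2,1): only reaches (1,1)(W), which is W → L
(2,6): only reaches (1,6)(W), (2,4)(W), (2,2)(W), all W → L
(2,7): only reaches (1,7)(W), (2,5)(W), (2,3)(W), all W → L
Every other cell has at least one move into one of the L cells above, so it is W.
From (2,9) Rosa can move to (1,9), reaching an L position.

Rosa wins.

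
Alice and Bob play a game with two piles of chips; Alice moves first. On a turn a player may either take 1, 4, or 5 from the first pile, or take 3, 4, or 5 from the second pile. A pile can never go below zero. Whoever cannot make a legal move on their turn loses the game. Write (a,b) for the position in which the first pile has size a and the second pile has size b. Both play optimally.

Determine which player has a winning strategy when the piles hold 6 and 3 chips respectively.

Alice wins.

Work bottom-up. With no move the player to move loses. Otherwise the position is W if at least one move leads to an L position for the opponent, and L if every move leads to a W.
No move ever increases a pile, so every position that can arise here has a ≤ 6 and b ≤ 3; it is enough to label the cells with 0 ≤ a ≤ 6 and 0 ≤ b ≤ 3.
Every move lowers a or b (never raises either), so fill the grid row by row in increasing a, and left to right within a row: each cell's successors are then already labelled.
      b=0  b=1  b=2  b=3
a=0:    L    L    L    W
a=1:    W    W    W    L
a=2:    L    L    L    W
a=3:    W    W    W    L
a=4:    W    W    W    W
a=5:    W    W    W    W
a=6:    W    W    W    W
Cells with no legal move (terminal, hence L): (0,0), (0,1), (0,2).
The remaining L cells, each justified by listing all of its moves:
(1,3): →(0,3)(W), (1,0)(W) — all W, so L
(2,0): →(1,0)(W) only, which is W, so L
(2,1): →(1,1)(W) only, which is W, so L
(2,2): →(1,2)(W) only, which is W, so L
(3,3): →(2,3)(W), (3,0)(W) — all W, so L
Every other cell has at least one move into one of the L cells above, so it is W.
The starting position (6,3) is W: Alice should move to (1,3), handing over an L position.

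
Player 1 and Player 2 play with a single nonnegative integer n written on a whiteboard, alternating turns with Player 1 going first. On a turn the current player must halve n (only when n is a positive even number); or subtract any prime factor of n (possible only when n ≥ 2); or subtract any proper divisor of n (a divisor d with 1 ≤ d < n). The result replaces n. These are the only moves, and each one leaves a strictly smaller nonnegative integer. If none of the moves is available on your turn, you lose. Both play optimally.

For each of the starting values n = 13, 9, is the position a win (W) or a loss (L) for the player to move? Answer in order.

13: W, 9: L

Build the W/L table. Terminal = L. A non-terminal position is W if it has a move to some L; otherwise it is L.
n=0: no move → L
n=1: no move → L
n=2: →0(L), so W
n=3: →0(L), so W
n=4: →2(W), 3(W) — all W, so L
n=5: →0(L), so W
n=6: →4(L), so W
n=7: →0(L), so W
n=8: →4(L), so W
n=9: →6(W), 8(W) — all W, so L
n=10: →9(L), so W
n=11: →0(L), so W
n=12: →9(L), so W
n=13: →0(L), so W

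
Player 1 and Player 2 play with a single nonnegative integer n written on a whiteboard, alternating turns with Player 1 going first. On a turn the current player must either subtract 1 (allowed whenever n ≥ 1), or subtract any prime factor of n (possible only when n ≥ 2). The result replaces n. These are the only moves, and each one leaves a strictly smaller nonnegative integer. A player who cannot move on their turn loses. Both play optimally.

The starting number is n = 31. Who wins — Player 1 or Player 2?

Player 1 wins.

Use the standard recursion: the mover loses at a terminal position; elsewhere, the mover wins exactly when some move hands the opponent an L position.
n=0: no move → L
n=1: W (go to 0, an L position)
n=2: W (go to 0, an L position)
n=3: W (go to 0, an L position)
n=4: L (options 2(W), 3(W) are all W)
n=5: W (go to 0, an L position)
n=6: W (go to 4, an L position)
n=7: W (go to 0, an L position)
n=8: L (options 6(W), 7(W) are all W)
n=9: W (go to 8, an L position)
n=10: W (go to 8, an L position)
n=11: W (go to 0, an L position)
n=12: L (options 9(W), 10(W), 11(W) are all W)
n=13: W (go to 0, an L position)
n=14: W (go to 12, an L position)
n=15: W (go to 12, an L position)
n=16: L (options 14(W), 15(W) are all W)
n=17: W (go to 0, an L position)
n=18: W (go to 16, an L position)
n=19: W (go to 0, an L position)
n=20: L (options 15(W), 18(W), 19(W) are all W)
n=21: W (go to 20, an L position)
n=22: W (go to 20, an L position)
n=23: W (go to 0, an L position)
n=24: L (options 21(W), 22(W), 23(W) are all W)
n=25: W (go to 20, an L position)
n=26: W (go to 24, an L position)
n=27: W (go to 24, an L position)
n=28: L (options 21(W), 26(W), 27(W) are all W)
n=29: W (go to 0, an L position)
n=30: W (go to 28, an L position)
n=31: W (go to 0, an L position)
The starting position 31 is W: Player 1 should move to 0, handing over an L position.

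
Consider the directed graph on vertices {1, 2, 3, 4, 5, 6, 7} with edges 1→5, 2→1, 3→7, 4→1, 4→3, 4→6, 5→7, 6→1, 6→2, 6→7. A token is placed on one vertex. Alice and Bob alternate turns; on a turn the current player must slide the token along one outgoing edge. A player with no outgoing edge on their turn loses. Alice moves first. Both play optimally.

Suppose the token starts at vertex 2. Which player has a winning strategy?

Label each position W (a win for the player to move) or L (a loss). A position with no legal move is L; any other position is W exactly when some move reaches an L, and L when every move reaches a W.
Every edge goes from a vertex to one that appears earlier in the order 7, 5, 1, 3, 2, 6, 4, so processing vertices in that order labels each vertex after all of its successors.
7: no outgoing edge → L
5: can move to 7, which is L ⇒ W
1: the only move is to 5(W), a W ⇒ L
3: can move to 7, which is L ⇒ W
2: can move to 1, which is L ⇒ W
6: can move to 1, which is L ⇒ W
4: can move to 1, which is L ⇒ W
From 2 Alice can move to 1, reaching an L position.

Alice wins.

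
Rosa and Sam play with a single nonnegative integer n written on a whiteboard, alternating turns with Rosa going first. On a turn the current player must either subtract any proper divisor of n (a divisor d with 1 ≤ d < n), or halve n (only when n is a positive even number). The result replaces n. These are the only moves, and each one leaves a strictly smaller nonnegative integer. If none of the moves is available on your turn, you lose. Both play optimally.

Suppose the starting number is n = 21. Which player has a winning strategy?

Sam wins.

Work bottom-up. With no move the player to move loses. Otherwise the position is W if at least one move leads to an L position for the opponent, and L if every move leads to a W.
n=0: no move → L
n=1: no move → L
n=2: →1(L), so W
n=3: →2(W) only, which is W, so L
n=4: →3(L), so W
n=5: →4(W) only, which is W, so L
n=6: →3(L), so W
n=7: →6(W) only, which is W, so L
n=8: →7(L), so W
n=9: →6(W), 8(W) — all W, so L
n=10: →5(L), so W
n=11: →10(W) only, which is W, so L
n=12: →9(L), so W
n=13: →12(W) only, which is W, so L
n=14: →7(L), so W
n=15: →10(W), 12(W), 14(W) — all W, so L
n=16: →15(L), so W
n=17: →16(W) only, which is W, so L
n=18: →9(L), so W
n=19: →18(W) only, which is W, so L
n=20: →15(L), so W
n=21: →14(W), 18(W), 20(W) — all W, so L
Every move from 21 reaches a W position, so the mover loses.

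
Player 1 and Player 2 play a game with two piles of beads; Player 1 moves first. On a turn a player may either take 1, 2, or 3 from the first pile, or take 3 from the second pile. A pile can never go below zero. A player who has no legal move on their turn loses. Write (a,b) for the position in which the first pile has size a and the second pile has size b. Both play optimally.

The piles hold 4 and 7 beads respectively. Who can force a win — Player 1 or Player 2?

Compute win/loss labels from the base case upward. A position with no move is L. Any other position is W if it can reach an L in one move, else L.
No move ever increases a pile, so every position that can arise here has a ≤ 4 and b ≤ 7; it is enough to label the cells with 0 ≤ a ≤ 4 and 0 ≤ b ≤ 7.
Every move lowers a or b (never raises either), so fill the grid row by row in increasing a, and left to right within a row: each cell's successors are then already labelled.
      b=0  b=1  b=2  b=3  b=4  b=5  b=6  b=7
a=0:    L    L    L    W    W    W    L    L
a=1:    W    W    W    L    L    L    W    W
a=2:    W    W    W    W    W    W    W    W
a=3:    W    W    W    W    W    W    W    W
a=4:    L    L    L    W    W    W    L    L
Cells with no legal move (terminal, hence L): (0,0), (0,1), (0,2).
The remaining L cells, each justified by listing all of its moves:
(0,6): →(0,3)(W) only, which is W, so L
(0,7): →(0,4)(W) only, which is W, so L
(1,3): →(0,3)(W), (1,0)(W) — all W, so L
(1,4): →(0,4)(W), (1,1)(W) — all W, so L
(1,5): →(0,5)(W), (1,2)(W) — all W, so L
(4,0): →(3,0)(W), (2,0)(W), (1,0)(W) — all W, so L
(4,1): →(3,1)(W), (2,1)(W), (1,1)(W) — all W, so L
(4,2): →(3,2)(W), (2,2)(W), (1,2)(W) — all W, so L
(4,6): →(3,6)(W), (2,6)(W), (1,6)(W), (4,3)(W) — all W, so L
(4,7): →(3,7)(W), (2,7)(W), (1,7)(W), (4,4)(W) — all W, so L
Every other cell has at least one move into one of the L cells above, so it is W.
Every move from (4,7) reaches a W position, so the mover loses.

Player 2 wins.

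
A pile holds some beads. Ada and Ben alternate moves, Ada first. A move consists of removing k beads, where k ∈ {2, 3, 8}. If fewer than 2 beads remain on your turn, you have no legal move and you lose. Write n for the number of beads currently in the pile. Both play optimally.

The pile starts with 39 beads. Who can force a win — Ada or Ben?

Work bottom-up. With no move the player to move loses. Otherwise the position is W if at least one move leads to an L position for the opponent, and L if every move leads to a W.
n=0: no move → L
n=1: no move → L
n=2: reaches L-position 0 → W
n=3: reaches L-position 1 → W
n=4: reaches L-position 1 → W
n=5: only reaches 3(W), 2(W), all W → L
n=6: only reaches 4(W), 3(W), all W → L
n=7: reaches L-position 5 → W
n=8: reaches L-position 6 → W
n=9: reaches L-position 6 → W
n=10: only reaches 8(W), 7(W), 2(W), all W → L
n=11: only reaches 9(W), 8(W), 3(W), all W → L
n=12: reaches L-position 10 → W
n=13: reaches L-position 11 → W
n=14: reaches L-position 11 → W
n=15: only reaches 13(W), 12(W), 7(W), all W → L
n=16: only reaches 14(W), 13(W), 8(W), all W → L
n=17: reaches L-position 15 → W
n=18: reaches L-position 16 → W
n=19: reaches L-position 16 → W
n=20: only reaches 18(W), 17(W), 12(W), all W → L
n=21: only reaches 19(W), 18(W), 13(W), all W → L
n=22: reaches L-position 20 → W
n=23: reaches L-position 21 → W
n=24: reaches L-position 21 → W
n=25: only reaches 23(W), 22(W), 17(W), all W → L
n=26: only reaches 24(W), 23(W), 18(W), all W → L
n=27: reaches L-position 25 → W
n=28: reaches L-position 26 → W
n=29: reaches L-position 26 → W
n=30: only reaches 28(W), 27(W), 22(W), all W → L
n=31: only reaches 29(W), 28(W), 23(W), all W → L
n=32: reaches L-position 30 → W
n=33: reaches L-position 31 → W
n=34: reaches L-position 31 → W
n=35: only reaches 33(W), 32(W), 27(W), all W → L
n=36: only reaches 34(W), 33(W), 28(W), all W → L
n=37: reaches L-position 35 → W
n=38: reaches L-position 36 → W
n=39: reaches L-position 36 → W
From 39 Ada can remove 3, leaving 36, reaching an L position.

Ada wins.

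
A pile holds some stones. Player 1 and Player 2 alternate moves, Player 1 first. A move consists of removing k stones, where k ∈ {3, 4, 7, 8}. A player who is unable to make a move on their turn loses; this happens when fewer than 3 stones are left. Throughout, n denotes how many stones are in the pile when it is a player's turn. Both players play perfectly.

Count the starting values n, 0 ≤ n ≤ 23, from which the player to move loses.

Use the standard recursion: the mover loses at a terminal position; elsewhere, the mover wins exactly when some move hands the opponent an L position.
n=0: no move → L
n=1: no move → L
n=2: no move → L
n=3: →0(L), so W
n=4: →1(L), so W
n=5: →2(L), so W
n=6: →2(L), so W
n=7: →0(L), so W
n=8: →1(L), so W
n=9: →2(L), so W
n=10: →2(L), so W
n=11: →8(W), 7(W), 4(W), 3(W) — all W, so L
n=12: →9(W), 8(W), 5(W), 4(W) — all W, so L
n=13: →10(W), 9(W), 6(W), 5(W) — all W, so L
n=14: →11(L), so W
n=15: →12(L), so W
n=16: →13(L), so W
n=17: →13(L), so W
n=18: →11(L), so W
n=19: →12(L), so W
n=20: →13(L), so W
n=21: →13(L), so W
n=22: →19(W), 18(W), 15(W), 14(W) — all W, so L
n=23: →20(W), 19(W), 16(W), 15(W) — all W, so L
L entries with 0 ≤ n ≤ 23: n = 0, 1, 2, 11, 12, 13, 22, 23; that makes 8.

8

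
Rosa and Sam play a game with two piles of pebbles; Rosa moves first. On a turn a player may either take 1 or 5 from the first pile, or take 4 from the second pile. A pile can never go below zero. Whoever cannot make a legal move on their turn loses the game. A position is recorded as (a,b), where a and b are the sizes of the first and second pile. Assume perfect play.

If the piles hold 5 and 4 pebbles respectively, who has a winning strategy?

Use the standard recursion: the mover loses at a terminal position; elsewhere, the mover wins exactly when some move hands the opponent an L position.
No move ever increases a pile, so every position that can arise here has a ≤ 5 and b ≤ 4; it is enough to label the cells with 0 ≤ a ≤ 5 and 0 ≤ b ≤ 4.
Every move lowers a or b (never raises either), so fill the grid row by row in increasing a, and left to right within a row: each cell's successors are then already labelled.
      b=0  b=1  b=2  b=3  b=4
a=0:    L    L    L    L    W
a=1:    W    W    W    W    L
a=2:    L    L    L    L    W
a=3:    W    W    W    W    L
a=4:    L    L    L    L    W
a=5:    W    W    W    W    L
Cells with no legal move (terminal, hence L): (0,0), (0,1), (0,2), (0,3).
The remaining L cells, each justified by listing all of its moves:
(1,4): →(0,4)(W), (1,0)(W) — all W, so L
(2,0): →(1,0)(W) only, which is W, so L
(2,1): →(1,1)(W) only, which is W, so L
(2,2): →(1,2)(W) only, which is W, so L
(2,3): →(1,3)(W) only, which is W, so L
(3,4): →(2,4)(W), (3,0)(W) — all W, so L
(4,0): →(3,0)(W) only, which is W, so L
(4,1): →(3,1)(W) only, which is W, so L
(4,2): →(3,2)(W) only, which is W, so L
(4,3): →(3,3)(W) only, which is W, so L
(5,4): →(4,4)(W), (0,4)(W), (5,0)(W) — all W, so L
Every other cell has at least one move into one of the L cells above, so it is W.
Every move from (5,4) reaches a W position, so the mover loses.

Sam wins.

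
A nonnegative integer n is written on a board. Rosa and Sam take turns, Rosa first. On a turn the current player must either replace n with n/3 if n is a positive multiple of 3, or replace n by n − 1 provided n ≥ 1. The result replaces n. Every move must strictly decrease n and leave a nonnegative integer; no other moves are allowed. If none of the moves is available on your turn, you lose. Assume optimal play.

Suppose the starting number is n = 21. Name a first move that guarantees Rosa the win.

Positions with no move are L. A position that does have a move is losing for the player to move precisely when every available move leads to a winning position for the opponent. Fill in the labels:
n=0: no move → L
n=1: →0(L), so W
n=2: →1(W) only, which is W, so L
n=3: →2(L), so W
n=4: →3(W) only, which is W, so L
n=5: →4(L), so W
n=6: →2(L), so W
n=7: →6(W) only, which is W, so L
n=8: →7(L), so W
n=9: →3(W), 8(W) — all W, so L
n=10: →9(L), so W
n=11: →10(W) only, which is W, so L
n=12: →4(L), so W
n=13: →12(W) only, which is W, so L
n=14: →13(L), so W
n=15: →5(W), 14(W) — all W, so L
n=16: →15(L), so W
n=17: →16(W) only, which is W, so L
n=18: →17(L), so W
n=19: →18(W) only, which is W, so L
n=20: →19(L), so W
n=21: →7(L), so W
From 21, the L positions reachable in one move are: 7.

Move to 7.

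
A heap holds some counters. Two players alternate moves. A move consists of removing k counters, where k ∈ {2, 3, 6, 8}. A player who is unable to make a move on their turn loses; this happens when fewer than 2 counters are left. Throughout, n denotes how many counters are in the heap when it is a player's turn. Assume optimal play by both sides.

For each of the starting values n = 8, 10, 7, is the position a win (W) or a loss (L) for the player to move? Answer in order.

8: W, 10: L, 7: W

Positions with no move are L. A position that does have a move is losing for the player to move precisely when every available move leads to a winning position for the opponent. Fill in the labels:
n=0: no move → L
n=1: no move → L
n=2: reaches L-position 0 → W
n=3: reaches L-position 1 → W
n=4: reaches L-position 1 → W
n=5: only reaches 3(W), 2(W), all W → L
n=6: reaches L-position 0 → W
n=7: reaches L-position 5 → W
n=8: reaches L-position 5 → W
n=9: reaches L-position 1 → W
n=10: only reaches 8(W), 7(W), 4(W), 2(W), all W → L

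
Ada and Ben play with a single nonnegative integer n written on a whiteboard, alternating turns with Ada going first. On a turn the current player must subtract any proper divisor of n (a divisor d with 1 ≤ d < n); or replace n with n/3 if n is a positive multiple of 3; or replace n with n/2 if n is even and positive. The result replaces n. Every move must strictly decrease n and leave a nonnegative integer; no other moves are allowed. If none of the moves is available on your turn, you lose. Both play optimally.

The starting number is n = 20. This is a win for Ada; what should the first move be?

Label each position W (a win for the player to move) or L (a loss). A position with no legal move is L; any other position is W exactly when some move reaches an L, and L when every move reaches a W.
n=0: no move → L
n=1: no move → L
n=2: W (go to 1, an L position)
n=3: W (go to 1, an L position)
n=4: L (options 2(W), 3(W) are all W)
n=5: W (go to 4, an L position)
n=6: W (go to 4, an L position)
n=7: L (sole option 6(W) is W)
n=8: W (go to 4, an L position)
n=9: L (options 3(W), 6(W), 8(W) are all W)
n=10: W (go to 9, an L position)
n=11: L (sole option 10(W) is W)
n=12: W (go to 4, an L position)
n=13: L (sole option 12(W) is W)
n=14: W (go to 7, an L position)
n=15: L (options 5(W), 10(W), 12(W), 14(W) are all W)
n=16: W (go to 15, an L position)
n=17: L (sole option 16(W) is W)
n=18: W (go to 9, an L position)
n=19: L (sole option 18(W) is W)
n=20: W (go to 15, an L position)
From 20, the L positions reachable in one move are: 15, 19. Any move reaching one of these is winning.

Move to 15.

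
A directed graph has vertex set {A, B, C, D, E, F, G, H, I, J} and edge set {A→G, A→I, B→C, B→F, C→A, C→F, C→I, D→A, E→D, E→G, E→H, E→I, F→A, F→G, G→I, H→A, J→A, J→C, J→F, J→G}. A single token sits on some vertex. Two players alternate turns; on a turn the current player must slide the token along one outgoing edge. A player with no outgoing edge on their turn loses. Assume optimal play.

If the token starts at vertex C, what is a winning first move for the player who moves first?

Classify positions by backward induction: terminal positions (no move available) are L. From any other position, the mover wins iff some move reaches an L.
Every edge goes from a vertex to one that appears earlier in the order I, G, A, D, F, H, C, B, J, E, so processing vertices in that order labels each vertex after all of its successors.
I: no outgoing edge → L
G: reaches L-position I → W
A: reaches L-position I → W
D: only reaches A(W), which is W → L
F: only reaches A(W), G(W), all W → L
H: only reaches A(W), which is W → L
C: reaches L-position F → W
B: reaches L-position F → W
J: reaches L-position F → W
E: reaches L-position H → W
From C, the L positions reachable in one move are: F, I. Any move reaching one of these is winning.

Move to F.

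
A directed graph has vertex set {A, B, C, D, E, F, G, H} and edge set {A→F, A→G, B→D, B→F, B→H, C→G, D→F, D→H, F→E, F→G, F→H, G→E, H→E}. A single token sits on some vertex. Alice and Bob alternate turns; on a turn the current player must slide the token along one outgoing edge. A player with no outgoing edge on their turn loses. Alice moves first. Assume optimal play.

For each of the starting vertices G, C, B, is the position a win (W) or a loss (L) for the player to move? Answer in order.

G: W, C: L, B: W

Label each position W (a win for the player to move) or L (a loss). A position with no legal move is L; any other position is W exactly when some move reaches an L, and L when every move reaches a W.
Every edge goes from a vertex to one that appears earlier in the order E, H, G, F, D, B, C, A, so processing vertices in that order labels each vertex after all of its successors.
E: no outgoing edge → L
H: →E(L), so W
G: →E(L), so W
F: →E(L), so W
D: →F(W), H(W) — all W, so L
B: →D(L), so W
C: →G(W) only, which is W, so L
A: →F(W), G(W) — all W, so L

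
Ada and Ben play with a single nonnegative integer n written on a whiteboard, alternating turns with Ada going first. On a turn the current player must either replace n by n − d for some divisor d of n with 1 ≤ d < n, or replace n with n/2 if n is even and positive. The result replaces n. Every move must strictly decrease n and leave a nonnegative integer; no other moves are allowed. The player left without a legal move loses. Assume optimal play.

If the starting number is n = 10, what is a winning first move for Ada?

Compute win/loss labels from the base case upward. A position with no move is L. Any other position is W if it can reach an L in one move, else L.
n=0: no move → L
n=1: no move → L
n=2: W (go to 1, an L position)
n=3: L (sole option 2(W) is W)
n=4: W (go to 3, an L position)
n=5: L (sole option 4(W) is W)
n=6: W (go to 3, an L position)
n=7: L (sole option 6(W) is W)
n=8: W (go to 7, an L position)
n=9: L (options 6(W), 8(W) are all W)
n=10: W (go to 5, an L position)
From 10, the L positions reachable in one move are: 5, 9. Any move reaching one of these is winning.

Move to 5.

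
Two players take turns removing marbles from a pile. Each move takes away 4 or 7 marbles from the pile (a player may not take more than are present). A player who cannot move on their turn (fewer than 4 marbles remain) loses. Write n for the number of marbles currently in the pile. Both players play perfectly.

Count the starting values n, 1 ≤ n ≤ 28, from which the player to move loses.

Build the W/L table. Terminal = L. A non-terminal position is W if it has a move to some L; otherwise it is L.
n=0: no move → L
n=1: no move → L
n=2: no move → L
n=3: no move → L
n=4: →0(L), so W
n=5: →1(L), so W
n=6: →2(L), so W
n=7: →3(L), so W
n=8: →1(L), so W
n=9: →2(L), so W
n=10: →3(L), so W
n=11: →7(W), 4(W) — all W, so L
n=12: →8(W), 5(W) — all W, so L
n=13: →9(W), 6(W) — all W, so L
n=14: →10(W), 7(W) — all W, so L
n=15: →11(L), so W
n=16: →12(L), so W
n=17: →13(L), so W
n=18: →14(L), so W
n=19: →12(L), so W
n=20: →13(L), so W
n=21: →14(L), so W
n=22: →18(W), 15(W) — all W, so L
n=23: →19(W), 16(W) — all W, so L
n=24: →20(W), 17(W) — all W, so L
n=25: →21(W), 18(W) — all W, so L
n=26: →22(L), so W
n=27: →23(L), so W
n=28: →24(L), so W
L entries with 1 ≤ n ≤ 28 (n=0 is outside the asked range and is not counted): n = 1, 2, 3, 11, 12, 13, 14, 22, 23, 24, 25; that makes 11.

11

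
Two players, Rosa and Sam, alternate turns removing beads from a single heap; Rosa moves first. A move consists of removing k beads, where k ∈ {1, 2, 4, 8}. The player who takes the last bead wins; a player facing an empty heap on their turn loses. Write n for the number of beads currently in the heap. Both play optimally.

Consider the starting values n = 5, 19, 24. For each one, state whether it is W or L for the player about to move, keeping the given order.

Classify positions by backward induction: terminal positions (no move available) are L. From any other position, the mover wins iff some move reaches an L.
n=0: no move → L
n=1: reaches L-position 0 → W
n=2: reaches L-position 0 → W
n=3: only reaches 2(W), 1(W), all W → L
n=4: reaches L-position 3 → W
n=5: reaches L-position 3 → W
n=6: only reaches 5(W), 4(W), 2(W), all W → L
n=7: reaches L-position 6 → W
n=8: reaches L-position 6 → W
n=9: only reaches 8(W), 7(W), 5(W), 1(W), all W → L
n=10: reaches L-position 9 → W
n=11: reaches L-position 9 → W
n=12: only reaches 11(W), 10(W), 8(W), 4(W), all W → L
n=13: reaches L-position 12 → W
n=14: reaches L-position 12 → W
n=15: only reaches 14(W), 13(W), 11(W), 7(W), all W → L
n=16: reaches L-position 15 → W
n=17: reaches L-position 15 → W
n=18: only reaches 17(W), 16(W), 14(W), 10(W), all W → L
n=19: reaches L-position 18 → W
n=20: reaches L-position 18 → W
n=21: only reaches 20(W), 19(W), 17(W), 13(W), all W → L
n=22: reaches L-position 21 → W
n=23: reaches L-position 21 → W
n=24: only reaches 23(W), 22(W), 20(W), 16(W), all W → L

5: W, 19: W, 24: L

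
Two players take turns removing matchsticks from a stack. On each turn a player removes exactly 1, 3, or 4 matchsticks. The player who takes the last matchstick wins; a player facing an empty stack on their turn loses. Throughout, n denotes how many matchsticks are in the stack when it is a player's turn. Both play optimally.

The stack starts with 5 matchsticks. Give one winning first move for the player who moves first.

Remove 3, leaving 2.

Positions with no move are L. A position that does have a move is losing for the player to move precisely when every available move leads to a winning position for the opponent. Fill in the labels:
n=0: no move → L
n=1: →0(L), so W
n=2: →1(W) only, which is W, so L
n=3: →2(L), so W
n=4: →0(L), so W
n=5: →2(L), so W
From 5, the L positions reachable in one move are: 2.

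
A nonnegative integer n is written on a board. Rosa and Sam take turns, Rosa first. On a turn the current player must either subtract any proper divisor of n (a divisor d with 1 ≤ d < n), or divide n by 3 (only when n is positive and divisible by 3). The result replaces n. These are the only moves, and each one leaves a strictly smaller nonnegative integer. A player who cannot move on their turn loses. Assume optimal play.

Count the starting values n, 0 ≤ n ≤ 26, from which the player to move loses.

Classify positions by backward induction: terminal positions (no move available) are L. From any other position, the mover wins iff some move reaches an L.
n=0: no move → L
n=1: no move → L
n=2: →1(L), so W
n=3: →1(L), so W
n=4: →2(W), 3(W) — all W, so L
n=5: →4(L), so W
n=6: →4(L), so W
n=7: →6(W) only, which is W, so L
n=8: →4(L), so W
n=9: →3(W), 6(W), 8(W) — all W, so L
n=10: →9(L), so W
n=11: →10(W) only, which is W, so L
n=12: →4(L), so W
n=13: →12(W) only, which is W, so L
n=14: →7(L), so W
n=15: →5(W), 10(W), 12(W), 14(W) — all W, so L
n=16: →15(L), so W
n=17: →16(W) only, which is W, so L
n=18: →9(L), so W
n=19: →18(W) only, which is W, so L
n=20: →15(L), so W
n=21: →7(L), so W
n=22: →11(L), so W
n=23: →22(W) only, which is W, so L
n=24: →23(L), so W
n=25: →20(W), 24(W) — all W, so L
n=26: →13(L), so W
L entries with 0 ≤ n ≤ 26: n = 0, 1, 4, 7, 9, 11, 13, 15, 17, 19, 23, 25; that makes 12.

12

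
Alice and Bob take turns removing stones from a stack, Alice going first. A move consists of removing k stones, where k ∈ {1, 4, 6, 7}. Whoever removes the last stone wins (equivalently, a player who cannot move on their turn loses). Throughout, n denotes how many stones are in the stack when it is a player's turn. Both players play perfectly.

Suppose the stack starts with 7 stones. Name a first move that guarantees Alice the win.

Remove 7, leaving 0.

Use the standard recursion: the mover loses at a terminal position; elsewhere, the mover wins exactly when some move hands the opponent an L position.
n=0: no move → L
n=1: →0(L), so W
n=2: →1(W) only, which is W, so L
n=3: →2(L), so W
n=4: →0(L), so W
n=5: →4(W), 1(W) — all W, so L
n=6: →5(L), so W
n=7: →0(L), so W
From 7, the L positions reachable in one move are: 0.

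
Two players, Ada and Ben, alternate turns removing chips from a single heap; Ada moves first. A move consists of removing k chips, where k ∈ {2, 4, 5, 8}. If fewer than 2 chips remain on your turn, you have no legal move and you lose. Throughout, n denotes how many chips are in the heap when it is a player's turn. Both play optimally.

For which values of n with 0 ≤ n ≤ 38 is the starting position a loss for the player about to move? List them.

Compute win/loss labels from the base case upward. A position with no move is L. Any other position is W if it can reach an L in one move, else L.
n=0: no move → L
n=1: no move → L
n=2: W (go to 0, an L position)
n=3: W (go to 1, an L position)
n=4: W (go to 0, an L position)
n=5: W (go to 1, an L position)
n=6: W (go to 1, an L position)
n=7: L (options 5(W), 3(W), 2(W) are all W)
n=8: W (go to 0, an L position)
n=9: W (go to 7, an L position)
n=10: L (options 8(W), 6(W), 5(W), 2(W) are all W)
n=11: W (go to 7, an L position)
n=12: W (go to 10, an L position)
n=13: L (options 11(W), 9(W), 8(W), 5(W) are all W)
n=14: W (go to 10, an L position)
n=15: W (go to 13, an L position)
n=16: L (options 14(W), 12(W), 11(W), 8(W) are all W)
n=17: W (go to 13, an L position)
n=18: W (go to 16, an L position)
n=19: L (options 17(W), 15(W), 14(W), 11(W) are all W)
n=20: W (go to 16, an L position)
n=21: W (go to 19, an L position)
n=22: L (options 20(W), 18(W), 17(W), 14(W) are all W)
n=23: W (go to 19, an L position)
n=24: W (go to 22, an L position)
n=25: L (options 23(W), 21(W), 20(W), 17(W) are all W)
n=26: W (go to 22, an L position)
n=27: W (go to 25, an L position)
n=28: L (options 26(W), 24(W), 23(W), 20(W) are all W)
n=29: W (go to 25, an L position)
n=30: W (go to 28, an L position)
n=31: L (options 29(W), 27(W), 26(W), 23(W) are all W)
n=32: W (go to 28, an L position)
n=33: W (go to 31, an L position)
n=34: L (options 32(W), 30(W), 29(W), 26(W) are all W)
n=35: W (go to 31, an L position)
n=36: W (go to 34, an L position)
n=37: L (options 35(W), 33(W), 32(W), 29(W) are all W)
n=38: W (go to 34, an L position)
Reading off the rows marked L gives the requested list; there are 13 such values of n.

0, 1, 7, 10, 13, 16, 19, 22, 25, 28, 31, 34, 37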